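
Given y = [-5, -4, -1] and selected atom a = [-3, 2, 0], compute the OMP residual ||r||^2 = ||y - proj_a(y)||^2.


a^T a = 13.
a^T y = 7.
coeff = 7/13 = 7/13.
||r||^2 = 497/13.

497/13


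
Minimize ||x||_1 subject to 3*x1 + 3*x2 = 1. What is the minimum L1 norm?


Axis intercepts:
  x1 = 1/3, x2 = 0: L1 = 1/3
  x1 = 0, x2 = 1/3: L1 = 1/3
x* = (1/3, 0)
||x*||_1 = 1/3.

1/3


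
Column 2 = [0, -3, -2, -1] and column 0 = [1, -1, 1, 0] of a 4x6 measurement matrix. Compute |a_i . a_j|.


Inner product: 0*1 + -3*-1 + -2*1 + -1*0
Products: [0, 3, -2, 0]
Sum = 1.
|dot| = 1.

1


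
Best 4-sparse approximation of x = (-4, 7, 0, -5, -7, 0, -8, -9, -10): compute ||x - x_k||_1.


Sorted |x_i| descending: [10, 9, 8, 7, 7, 5, 4, 0, 0]
Keep top 4: [10, 9, 8, 7]
Tail entries: [7, 5, 4, 0, 0]
L1 error = sum of tail = 16.

16


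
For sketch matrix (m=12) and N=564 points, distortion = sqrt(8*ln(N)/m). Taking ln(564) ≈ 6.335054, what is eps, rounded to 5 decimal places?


ln(564) ≈ 6.335054.
8*ln(N)/m ≈ 8*6.335054/12 ≈ 4.22336933.
eps = sqrt(4.22336933) ≈ 2.0550838 ≈ 2.05508.

2.05508


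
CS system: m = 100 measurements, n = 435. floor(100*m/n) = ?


100*m/n = 100*100/435 ≈ 22.9885.
floor = 22.

22


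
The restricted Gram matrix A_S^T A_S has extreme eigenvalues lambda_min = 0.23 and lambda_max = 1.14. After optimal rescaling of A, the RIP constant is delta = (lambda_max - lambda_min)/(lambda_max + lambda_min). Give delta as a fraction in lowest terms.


lambda_max - lambda_min = 1.14 - 0.23 = 0.91.
lambda_max + lambda_min = 1.14 + 0.23 = 1.37.
delta = 0.91/1.37 = 91/137.

91/137


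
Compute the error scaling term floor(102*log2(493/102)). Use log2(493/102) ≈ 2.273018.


log2(n/k) = log2(493/102) ≈ 2.273018.
k*log2(n/k) ≈ 102*2.273018 = 231.847836.
floor(231.847836) = 231.

231


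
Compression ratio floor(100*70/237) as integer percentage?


100*m/n = 100*70/237 ≈ 29.5359.
floor = 29.

29


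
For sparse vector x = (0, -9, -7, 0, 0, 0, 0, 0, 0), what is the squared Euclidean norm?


Non-zero entries: [(1, -9), (2, -7)]
Squares: [81, 49]
||x||_2^2 = sum = 130.

130


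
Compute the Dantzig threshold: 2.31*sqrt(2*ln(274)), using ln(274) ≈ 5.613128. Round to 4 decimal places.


ln(274) ≈ 5.613128.
2*ln(n) ≈ 11.226256.
sqrt(2*ln(n)) ≈ sqrt(11.226256) ≈ 3.350561.
threshold ≈ 2.31*3.350561 = 7.73979591 ≈ 7.7398.

7.7398


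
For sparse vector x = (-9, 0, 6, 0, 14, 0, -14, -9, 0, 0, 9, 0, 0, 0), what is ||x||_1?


Non-zero entries: [(0, -9), (2, 6), (4, 14), (6, -14), (7, -9), (10, 9)]
Absolute values: [9, 6, 14, 14, 9, 9]
||x||_1 = sum = 61.

61


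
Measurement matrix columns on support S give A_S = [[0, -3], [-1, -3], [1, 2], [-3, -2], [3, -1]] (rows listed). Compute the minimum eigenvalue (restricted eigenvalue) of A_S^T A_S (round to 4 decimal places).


A_S^T A_S = [[20, 8], [8, 27]].
trace = 47.
det = 476.
disc = trace^2 - 4*det = 2209 - 4*476 = 305.
sqrt(305) ≈ 17.464249.
lam_min = (47 - sqrt(305))/2 ≈ (47 - 17.464249)/2 = 14.7678755 ≈ 14.7679.

14.7679


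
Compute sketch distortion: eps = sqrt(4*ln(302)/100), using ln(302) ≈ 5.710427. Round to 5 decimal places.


ln(302) ≈ 5.710427.
4*ln(N)/m ≈ 4*5.710427/100 ≈ 0.22841708.
eps = sqrt(0.22841708) ≈ 0.47793 ≈ 0.47793.

0.47793


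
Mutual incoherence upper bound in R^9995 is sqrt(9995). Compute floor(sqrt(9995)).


99^2 = 9801 <= 9995 < 10000 = 100^2, so 99 <= sqrt(9995) < 100.
floor(sqrt(9995)) = 99.

99


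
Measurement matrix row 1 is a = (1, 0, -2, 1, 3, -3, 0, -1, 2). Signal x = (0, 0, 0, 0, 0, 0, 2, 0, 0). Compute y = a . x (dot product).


Non-zero terms: ['0*2']
Products: [0]
y = sum = 0.

0


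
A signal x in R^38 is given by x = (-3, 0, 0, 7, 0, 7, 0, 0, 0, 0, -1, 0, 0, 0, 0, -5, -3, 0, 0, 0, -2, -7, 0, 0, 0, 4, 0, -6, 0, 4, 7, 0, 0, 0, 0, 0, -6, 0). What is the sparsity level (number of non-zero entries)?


Non-zero positions: [0, 3, 5, 10, 15, 16, 20, 21, 25, 27, 29, 30, 36].
Sparsity = 13.

13


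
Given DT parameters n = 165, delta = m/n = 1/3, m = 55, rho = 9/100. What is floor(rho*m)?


m = 1/3*165 = 55.
rho = 9/100.
rho*m = 9/100*55 = 4.95.
k = floor(4.95) = 4.

4


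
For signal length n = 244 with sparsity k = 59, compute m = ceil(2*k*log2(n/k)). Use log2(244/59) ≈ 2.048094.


log2(n/k) = log2(244/59) ≈ 2.048094.
2*k*log2(n/k) ≈ 2*59*2.048094 = 241.675092.
m = ceil(241.675092) = 242.

242


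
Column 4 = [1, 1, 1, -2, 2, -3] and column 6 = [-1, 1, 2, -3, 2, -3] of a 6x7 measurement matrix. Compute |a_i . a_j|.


Inner product: 1*-1 + 1*1 + 1*2 + -2*-3 + 2*2 + -3*-3
Products: [-1, 1, 2, 6, 4, 9]
Sum = 21.
|dot| = 21.

21


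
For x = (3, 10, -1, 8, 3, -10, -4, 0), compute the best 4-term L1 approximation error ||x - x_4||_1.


Sorted |x_i| descending: [10, 10, 8, 4, 3, 3, 1, 0]
Keep top 4: [10, 10, 8, 4]
Tail entries: [3, 3, 1, 0]
L1 error = sum of tail = 7.

7


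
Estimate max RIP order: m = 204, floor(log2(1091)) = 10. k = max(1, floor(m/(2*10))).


floor(log2(1091)) = 10.
2*10 = 20.
m/(2*floor(log2(n))) = 204/20 ≈ 10.2.
floor = 10.
k = max(1, 10) = 10.

10


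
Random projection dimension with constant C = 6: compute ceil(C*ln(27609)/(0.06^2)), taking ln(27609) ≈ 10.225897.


ln(27609) ≈ 10.225897.
eps^2 = 0.06^2 = 0.0036.
C*ln(N)/eps^2 ≈ 6*10.225897/0.0036 ≈ 17043.1617.
m = ceil(17043.1617) = 17044.

17044


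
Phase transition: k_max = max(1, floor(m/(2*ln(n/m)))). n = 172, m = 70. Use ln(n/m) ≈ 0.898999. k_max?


n/m = 172/70 = 86/35.
ln(n/m) ≈ 0.898999.
2*ln(n/m) ≈ 1.797998.
m/(2*ln(n/m)) ≈ 70/1.797998 ≈ 38.9322.
floor = 38.
k_max = max(1, 38) = 38.

38


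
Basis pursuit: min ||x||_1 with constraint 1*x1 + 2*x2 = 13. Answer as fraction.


Axis intercepts:
  x1 = 13, x2 = 0: L1 = 13
  x1 = 0, x2 = 13/2: L1 = 13/2
x* = (0, 13/2)
||x*||_1 = 13/2.

13/2


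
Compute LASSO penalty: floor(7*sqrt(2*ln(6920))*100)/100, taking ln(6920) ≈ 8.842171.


ln(6920) ≈ 8.842171.
2*ln(n) ≈ 17.684342.
sqrt(2*ln(n)) ≈ sqrt(17.684342) ≈ 4.205275.
lambda ≈ 7*4.205275 = 29.436925.
floor(lambda*100)/100 = 29.43.

29.43


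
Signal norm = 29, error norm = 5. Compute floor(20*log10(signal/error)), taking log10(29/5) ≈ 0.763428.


||x||/||e|| = 29/5.
log10(29/5) ≈ 0.763428.
20*log10(||x||/||e||) ≈ 20*0.763428 = 15.26856.
floor(15.26856) = 15.

15


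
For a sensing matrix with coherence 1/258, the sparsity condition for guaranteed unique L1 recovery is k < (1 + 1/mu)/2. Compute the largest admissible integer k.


1/mu = 258.
1 + 1/mu = 259.
(1 + 1/mu)/2 = 129.5 is not an integer, so k_max = floor(129.5) = 129.

129


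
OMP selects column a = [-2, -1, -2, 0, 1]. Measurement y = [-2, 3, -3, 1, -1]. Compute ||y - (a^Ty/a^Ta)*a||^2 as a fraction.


a^T a = 10.
a^T y = 6.
coeff = 6/10 = 3/5.
||r||^2 = 102/5.

102/5


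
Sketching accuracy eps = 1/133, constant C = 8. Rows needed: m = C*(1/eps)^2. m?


1/eps = 133.
(1/eps)^2 = 17689.
m = 8*17689 = 141512.

141512


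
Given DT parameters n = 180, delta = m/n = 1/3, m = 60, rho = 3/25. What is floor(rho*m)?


m = 1/3*180 = 60.
rho = 3/25.
rho*m = 3/25*60 = 7.2.
k = floor(7.2) = 7.

7


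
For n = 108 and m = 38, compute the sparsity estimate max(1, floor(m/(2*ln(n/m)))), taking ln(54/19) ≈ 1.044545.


n/m = 108/38 = 54/19.
ln(n/m) ≈ 1.044545.
2*ln(n/m) ≈ 2.08909.
m/(2*ln(n/m)) ≈ 38/2.08909 ≈ 18.1897.
floor = 18.
k_max = max(1, 18) = 18.

18


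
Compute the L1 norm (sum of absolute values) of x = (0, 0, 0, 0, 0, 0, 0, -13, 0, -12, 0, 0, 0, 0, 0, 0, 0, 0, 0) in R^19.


Non-zero entries: [(7, -13), (9, -12)]
Absolute values: [13, 12]
||x||_1 = sum = 25.

25


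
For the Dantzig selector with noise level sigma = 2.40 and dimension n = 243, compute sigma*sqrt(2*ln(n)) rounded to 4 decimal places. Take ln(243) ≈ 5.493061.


ln(243) ≈ 5.493061.
2*ln(n) ≈ 10.986122.
sqrt(2*ln(n)) ≈ sqrt(10.986122) ≈ 3.314532.
threshold ≈ 2.40*3.314532 = 7.9548768 ≈ 7.9549.

7.9549


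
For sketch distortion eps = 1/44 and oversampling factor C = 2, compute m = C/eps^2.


1/eps = 44.
(1/eps)^2 = 1936.
m = 2*1936 = 3872.

3872


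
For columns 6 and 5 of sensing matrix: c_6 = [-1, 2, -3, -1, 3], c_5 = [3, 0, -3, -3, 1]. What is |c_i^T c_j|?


Inner product: -1*3 + 2*0 + -3*-3 + -1*-3 + 3*1
Products: [-3, 0, 9, 3, 3]
Sum = 12.
|dot| = 12.

12


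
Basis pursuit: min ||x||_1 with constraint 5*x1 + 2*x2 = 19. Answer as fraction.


Axis intercepts:
  x1 = 19/5, x2 = 0: L1 = 19/5
  x1 = 0, x2 = 19/2: L1 = 19/2
x* = (19/5, 0)
||x*||_1 = 19/5.

19/5


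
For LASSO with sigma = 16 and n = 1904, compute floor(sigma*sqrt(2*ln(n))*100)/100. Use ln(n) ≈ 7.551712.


ln(1904) ≈ 7.551712.
2*ln(n) ≈ 15.103424.
sqrt(2*ln(n)) ≈ sqrt(15.103424) ≈ 3.886312.
lambda ≈ 16*3.886312 = 62.180992.
floor(lambda*100)/100 = 62.18.

62.18


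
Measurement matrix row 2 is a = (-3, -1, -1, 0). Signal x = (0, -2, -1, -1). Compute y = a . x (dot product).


Non-zero terms: ['-1*-2', '-1*-1', '0*-1']
Products: [2, 1, 0]
y = sum = 3.

3


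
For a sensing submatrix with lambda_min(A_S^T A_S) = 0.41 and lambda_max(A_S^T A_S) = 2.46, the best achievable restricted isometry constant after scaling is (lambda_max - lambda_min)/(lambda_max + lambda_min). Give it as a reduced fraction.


lambda_max - lambda_min = 2.46 - 0.41 = 2.05.
lambda_max + lambda_min = 2.46 + 0.41 = 2.87.
delta = 2.05/2.87 = 205/287 = 5/7.

5/7


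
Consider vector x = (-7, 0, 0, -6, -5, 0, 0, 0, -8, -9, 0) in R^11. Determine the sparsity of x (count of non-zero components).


Non-zero positions: [0, 3, 4, 8, 9].
Sparsity = 5.

5


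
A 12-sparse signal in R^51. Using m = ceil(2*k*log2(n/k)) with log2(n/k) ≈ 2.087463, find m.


log2(n/k) = log2(51/12) ≈ 2.087463.
2*k*log2(n/k) ≈ 2*12*2.087463 = 50.099112.
m = ceil(50.099112) = 51.

51


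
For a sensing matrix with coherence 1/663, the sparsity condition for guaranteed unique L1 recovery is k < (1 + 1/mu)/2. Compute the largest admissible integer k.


1/mu = 663.
1 + 1/mu = 664.
(1 + 1/mu)/2 = 332 is an integer and the inequality is strict, so k_max = 332 - 1 = 331.

331


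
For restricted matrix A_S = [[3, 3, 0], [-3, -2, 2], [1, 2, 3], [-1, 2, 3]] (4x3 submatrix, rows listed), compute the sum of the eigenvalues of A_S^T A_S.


Sum of eigenvalues of A_S^T A_S = trace(A_S^T A_S) = sum of squared column norms of A_S.
A_S^T A_S diagonal: [20, 21, 22].
trace = 20 + 21 + 22 = 63.

63


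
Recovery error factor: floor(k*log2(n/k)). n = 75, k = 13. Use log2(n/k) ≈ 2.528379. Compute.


log2(n/k) = log2(75/13) ≈ 2.528379.
k*log2(n/k) ≈ 13*2.528379 = 32.868927.
floor(32.868927) = 32.

32


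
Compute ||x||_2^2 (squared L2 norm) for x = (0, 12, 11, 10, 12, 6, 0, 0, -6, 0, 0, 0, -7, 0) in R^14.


Non-zero entries: [(1, 12), (2, 11), (3, 10), (4, 12), (5, 6), (8, -6), (12, -7)]
Squares: [144, 121, 100, 144, 36, 36, 49]
||x||_2^2 = sum = 630.

630


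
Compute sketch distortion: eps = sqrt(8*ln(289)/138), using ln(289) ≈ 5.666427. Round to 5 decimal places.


ln(289) ≈ 5.666427.
8*ln(N)/m ≈ 8*5.666427/138 ≈ 0.32848852.
eps = sqrt(0.32848852) ≈ 0.5731392 ≈ 0.57314.

0.57314


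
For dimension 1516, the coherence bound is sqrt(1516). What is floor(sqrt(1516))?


38^2 = 1444 <= 1516 < 1521 = 39^2, so 38 <= sqrt(1516) < 39.
floor(sqrt(1516)) = 38.

38


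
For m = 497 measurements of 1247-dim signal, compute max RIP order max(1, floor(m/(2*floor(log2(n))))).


floor(log2(1247)) = 10.
2*10 = 20.
m/(2*floor(log2(n))) = 497/20 ≈ 24.85.
floor = 24.
k = max(1, 24) = 24.

24


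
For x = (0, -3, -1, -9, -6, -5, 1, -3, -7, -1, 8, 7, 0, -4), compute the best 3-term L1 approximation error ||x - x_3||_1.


Sorted |x_i| descending: [9, 8, 7, 7, 6, 5, 4, 3, 3, 1, 1, 1, 0, 0]
Keep top 3: [9, 8, 7]
Tail entries: [7, 6, 5, 4, 3, 3, 1, 1, 1, 0, 0]
L1 error = sum of tail = 31.

31


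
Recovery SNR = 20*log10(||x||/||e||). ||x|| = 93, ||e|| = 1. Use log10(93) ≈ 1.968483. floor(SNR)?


||x||/||e|| = 93/1 = 93.
log10(93) ≈ 1.968483.
20*log10(||x||/||e||) ≈ 20*1.968483 = 39.36966.
floor(39.36966) = 39.

39


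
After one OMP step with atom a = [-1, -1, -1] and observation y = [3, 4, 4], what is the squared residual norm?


a^T a = 3.
a^T y = -11.
coeff = -11/3 = -11/3.
||r||^2 = 2/3.

2/3


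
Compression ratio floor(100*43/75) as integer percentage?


100*m/n = 100*43/75 ≈ 57.3333.
floor = 57.

57


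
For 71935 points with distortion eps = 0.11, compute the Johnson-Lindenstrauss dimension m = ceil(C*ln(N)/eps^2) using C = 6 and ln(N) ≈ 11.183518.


ln(71935) ≈ 11.183518.
eps^2 = 0.11^2 = 0.0121.
C*ln(N)/eps^2 ≈ 6*11.183518/0.0121 ≈ 5545.5461.
m = ceil(5545.5461) = 5546.

5546


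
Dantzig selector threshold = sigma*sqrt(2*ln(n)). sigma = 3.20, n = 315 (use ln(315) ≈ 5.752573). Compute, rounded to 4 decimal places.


ln(315) ≈ 5.752573.
2*ln(n) ≈ 11.505146.
sqrt(2*ln(n)) ≈ sqrt(11.505146) ≈ 3.391924.
threshold ≈ 3.20*3.391924 = 10.8541568 ≈ 10.8542.

10.8542


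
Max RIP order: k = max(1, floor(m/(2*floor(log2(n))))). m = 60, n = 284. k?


floor(log2(284)) = 8.
2*8 = 16.
m/(2*floor(log2(n))) = 60/16 ≈ 3.75.
floor = 3.
k = max(1, 3) = 3.

3


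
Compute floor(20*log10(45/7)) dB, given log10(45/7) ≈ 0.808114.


||x||/||e|| = 45/7.
log10(45/7) ≈ 0.808114.
20*log10(||x||/||e||) ≈ 20*0.808114 = 16.16228.
floor(16.16228) = 16.

16


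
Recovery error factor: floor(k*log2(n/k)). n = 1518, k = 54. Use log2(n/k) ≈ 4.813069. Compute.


log2(n/k) = log2(1518/54) ≈ 4.813069.
k*log2(n/k) ≈ 54*4.813069 = 259.905726.
floor(259.905726) = 259.

259


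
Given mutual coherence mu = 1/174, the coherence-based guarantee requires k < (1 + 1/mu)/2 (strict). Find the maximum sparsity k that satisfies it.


1/mu = 174.
1 + 1/mu = 175.
(1 + 1/mu)/2 = 87.5 is not an integer, so k_max = floor(87.5) = 87.

87


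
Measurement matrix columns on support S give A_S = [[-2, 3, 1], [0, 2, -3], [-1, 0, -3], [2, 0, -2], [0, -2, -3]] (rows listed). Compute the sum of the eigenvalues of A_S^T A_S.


Sum of eigenvalues of A_S^T A_S = trace(A_S^T A_S) = sum of squared column norms of A_S.
A_S^T A_S diagonal: [9, 17, 32].
trace = 9 + 17 + 32 = 58.

58


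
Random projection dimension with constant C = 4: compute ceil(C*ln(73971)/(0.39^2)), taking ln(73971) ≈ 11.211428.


ln(73971) ≈ 11.211428.
eps^2 = 0.39^2 = 0.1521.
C*ln(N)/eps^2 ≈ 4*11.211428/0.1521 ≈ 294.8436.
m = ceil(294.8436) = 295.

295


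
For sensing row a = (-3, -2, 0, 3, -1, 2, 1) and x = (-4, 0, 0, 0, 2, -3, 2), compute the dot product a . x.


Non-zero terms: ['-3*-4', '-1*2', '2*-3', '1*2']
Products: [12, -2, -6, 2]
y = sum = 6.

6


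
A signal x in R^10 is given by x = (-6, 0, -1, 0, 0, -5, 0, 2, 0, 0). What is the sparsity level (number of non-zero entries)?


Non-zero positions: [0, 2, 5, 7].
Sparsity = 4.

4


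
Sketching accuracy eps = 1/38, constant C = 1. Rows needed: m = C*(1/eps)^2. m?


1/eps = 38.
(1/eps)^2 = 1444.
m = 1*1444 = 1444.

1444


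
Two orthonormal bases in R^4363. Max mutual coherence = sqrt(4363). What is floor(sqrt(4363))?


66^2 = 4356 <= 4363 < 4489 = 67^2, so 66 <= sqrt(4363) < 67.
floor(sqrt(4363)) = 66.

66


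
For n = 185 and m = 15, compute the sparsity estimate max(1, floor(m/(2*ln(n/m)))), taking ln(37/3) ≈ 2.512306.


n/m = 185/15 = 37/3.
ln(n/m) ≈ 2.512306.
2*ln(n/m) ≈ 5.024612.
m/(2*ln(n/m)) ≈ 15/5.024612 ≈ 2.9853.
floor = 2.
k_max = max(1, 2) = 2.

2


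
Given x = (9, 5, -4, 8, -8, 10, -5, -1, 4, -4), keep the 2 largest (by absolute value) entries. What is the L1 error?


Sorted |x_i| descending: [10, 9, 8, 8, 5, 5, 4, 4, 4, 1]
Keep top 2: [10, 9]
Tail entries: [8, 8, 5, 5, 4, 4, 4, 1]
L1 error = sum of tail = 39.

39


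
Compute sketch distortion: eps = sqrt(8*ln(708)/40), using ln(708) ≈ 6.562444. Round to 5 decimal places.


ln(708) ≈ 6.562444.
8*ln(N)/m ≈ 8*6.562444/40 ≈ 1.3124888.
eps = sqrt(1.3124888) ≈ 1.145639 ≈ 1.14564.

1.14564


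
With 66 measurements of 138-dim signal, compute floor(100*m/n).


100*m/n = 100*66/138 ≈ 47.8261.
floor = 47.

47


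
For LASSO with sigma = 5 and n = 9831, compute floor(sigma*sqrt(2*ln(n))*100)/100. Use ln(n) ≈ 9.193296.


ln(9831) ≈ 9.193296.
2*ln(n) ≈ 18.386592.
sqrt(2*ln(n)) ≈ sqrt(18.386592) ≈ 4.287959.
lambda ≈ 5*4.287959 = 21.439795.
floor(lambda*100)/100 = 21.43.

21.43


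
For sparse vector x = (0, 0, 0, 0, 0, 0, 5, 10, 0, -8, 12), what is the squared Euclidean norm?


Non-zero entries: [(6, 5), (7, 10), (9, -8), (10, 12)]
Squares: [25, 100, 64, 144]
||x||_2^2 = sum = 333.

333


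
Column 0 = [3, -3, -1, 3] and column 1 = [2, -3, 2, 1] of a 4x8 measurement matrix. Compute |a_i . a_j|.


Inner product: 3*2 + -3*-3 + -1*2 + 3*1
Products: [6, 9, -2, 3]
Sum = 16.
|dot| = 16.

16


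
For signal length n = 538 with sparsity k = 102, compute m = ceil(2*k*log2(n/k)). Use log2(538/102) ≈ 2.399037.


log2(n/k) = log2(538/102) ≈ 2.399037.
2*k*log2(n/k) ≈ 2*102*2.399037 = 489.403548.
m = ceil(489.403548) = 490.

490


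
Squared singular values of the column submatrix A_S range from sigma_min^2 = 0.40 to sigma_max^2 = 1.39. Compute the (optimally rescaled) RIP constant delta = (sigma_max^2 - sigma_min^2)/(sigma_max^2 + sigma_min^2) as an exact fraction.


lambda_max - lambda_min = 1.39 - 0.40 = 0.99.
lambda_max + lambda_min = 1.39 + 0.40 = 1.79.
delta = 0.99/1.79 = 99/179.

99/179


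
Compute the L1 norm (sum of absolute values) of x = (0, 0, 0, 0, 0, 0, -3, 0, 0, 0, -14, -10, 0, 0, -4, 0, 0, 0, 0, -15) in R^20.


Non-zero entries: [(6, -3), (10, -14), (11, -10), (14, -4), (19, -15)]
Absolute values: [3, 14, 10, 4, 15]
||x||_1 = sum = 46.

46


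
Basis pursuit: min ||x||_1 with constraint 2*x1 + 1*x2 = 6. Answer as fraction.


Axis intercepts:
  x1 = 3, x2 = 0: L1 = 3
  x1 = 0, x2 = 6: L1 = 6
x* = (3, 0)
||x*||_1 = 3.

3


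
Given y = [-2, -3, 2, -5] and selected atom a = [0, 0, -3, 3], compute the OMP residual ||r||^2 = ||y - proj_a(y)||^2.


a^T a = 18.
a^T y = -21.
coeff = -21/18 = -7/6.
||r||^2 = 35/2.

35/2


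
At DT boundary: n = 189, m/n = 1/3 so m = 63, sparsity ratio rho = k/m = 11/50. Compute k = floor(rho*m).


m = 1/3*189 = 63.
rho = 11/50.
rho*m = 11/50*63 = 13.86.
k = floor(13.86) = 13.

13


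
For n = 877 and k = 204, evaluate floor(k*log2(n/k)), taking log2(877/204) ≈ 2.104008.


log2(n/k) = log2(877/204) ≈ 2.104008.
k*log2(n/k) ≈ 204*2.104008 = 429.217632.
floor(429.217632) = 429.

429


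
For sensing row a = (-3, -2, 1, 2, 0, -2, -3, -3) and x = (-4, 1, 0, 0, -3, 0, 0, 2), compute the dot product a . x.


Non-zero terms: ['-3*-4', '-2*1', '0*-3', '-3*2']
Products: [12, -2, 0, -6]
y = sum = 4.

4


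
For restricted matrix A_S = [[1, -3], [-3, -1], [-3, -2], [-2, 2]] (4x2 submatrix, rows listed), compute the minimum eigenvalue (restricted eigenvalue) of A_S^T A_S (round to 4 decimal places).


A_S^T A_S = [[23, 2], [2, 18]].
trace = 41.
det = 410.
disc = trace^2 - 4*det = 1681 - 4*410 = 41.
sqrt(41) ≈ 6.403124.
lam_min = (41 - sqrt(41))/2 ≈ (41 - 6.403124)/2 = 17.298438 ≈ 17.2984.

17.2984


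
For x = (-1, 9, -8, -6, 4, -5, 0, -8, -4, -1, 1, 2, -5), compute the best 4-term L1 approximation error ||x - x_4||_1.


Sorted |x_i| descending: [9, 8, 8, 6, 5, 5, 4, 4, 2, 1, 1, 1, 0]
Keep top 4: [9, 8, 8, 6]
Tail entries: [5, 5, 4, 4, 2, 1, 1, 1, 0]
L1 error = sum of tail = 23.

23


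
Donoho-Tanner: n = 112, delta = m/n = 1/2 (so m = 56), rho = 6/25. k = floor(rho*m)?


m = 1/2*112 = 56.
rho = 6/25.
rho*m = 6/25*56 = 13.44.
k = floor(13.44) = 13.

13


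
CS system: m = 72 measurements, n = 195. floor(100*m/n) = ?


100*m/n = 100*72/195 ≈ 36.9231.
floor = 36.

36


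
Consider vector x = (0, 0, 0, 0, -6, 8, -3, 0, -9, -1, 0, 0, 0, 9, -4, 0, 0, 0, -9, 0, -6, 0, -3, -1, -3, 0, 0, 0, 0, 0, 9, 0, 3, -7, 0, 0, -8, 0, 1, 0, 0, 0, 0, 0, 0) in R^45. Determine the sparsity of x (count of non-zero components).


Non-zero positions: [4, 5, 6, 8, 9, 13, 14, 18, 20, 22, 23, 24, 30, 32, 33, 36, 38].
Sparsity = 17.

17


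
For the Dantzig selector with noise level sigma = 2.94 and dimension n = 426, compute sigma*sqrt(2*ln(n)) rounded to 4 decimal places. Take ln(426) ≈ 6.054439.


ln(426) ≈ 6.054439.
2*ln(n) ≈ 12.108878.
sqrt(2*ln(n)) ≈ sqrt(12.108878) ≈ 3.479781.
threshold ≈ 2.94*3.479781 = 10.23055614 ≈ 10.2306.

10.2306


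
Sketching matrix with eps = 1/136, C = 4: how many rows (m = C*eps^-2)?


1/eps = 136.
(1/eps)^2 = 18496.
m = 4*18496 = 73984.

73984


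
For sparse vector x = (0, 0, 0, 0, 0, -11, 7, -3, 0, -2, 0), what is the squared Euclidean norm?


Non-zero entries: [(5, -11), (6, 7), (7, -3), (9, -2)]
Squares: [121, 49, 9, 4]
||x||_2^2 = sum = 183.

183


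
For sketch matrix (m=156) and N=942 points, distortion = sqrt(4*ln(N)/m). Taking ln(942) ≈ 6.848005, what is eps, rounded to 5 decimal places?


ln(942) ≈ 6.848005.
4*ln(N)/m ≈ 4*6.848005/156 ≈ 0.17558987.
eps = sqrt(0.17558987) ≈ 0.4190344 ≈ 0.41903.

0.41903


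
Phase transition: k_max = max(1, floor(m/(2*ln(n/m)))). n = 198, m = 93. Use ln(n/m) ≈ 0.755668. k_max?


n/m = 198/93 = 66/31.
ln(n/m) ≈ 0.755668.
2*ln(n/m) ≈ 1.511336.
m/(2*ln(n/m)) ≈ 93/1.511336 ≈ 61.535.
floor = 61.
k_max = max(1, 61) = 61.

61


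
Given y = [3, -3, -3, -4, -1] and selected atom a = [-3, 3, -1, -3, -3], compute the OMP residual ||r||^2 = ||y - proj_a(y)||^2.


a^T a = 37.
a^T y = 0.
coeff = 0/37 = 0.
||r||^2 = 44.

44


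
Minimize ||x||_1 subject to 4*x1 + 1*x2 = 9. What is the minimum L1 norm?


Axis intercepts:
  x1 = 9/4, x2 = 0: L1 = 9/4
  x1 = 0, x2 = 9: L1 = 9
x* = (9/4, 0)
||x*||_1 = 9/4.

9/4


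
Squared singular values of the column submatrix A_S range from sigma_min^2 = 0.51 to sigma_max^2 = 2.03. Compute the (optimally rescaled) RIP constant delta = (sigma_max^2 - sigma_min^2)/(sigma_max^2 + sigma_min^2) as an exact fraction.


lambda_max - lambda_min = 2.03 - 0.51 = 1.52.
lambda_max + lambda_min = 2.03 + 0.51 = 2.54.
delta = 1.52/2.54 = 152/254 = 76/127.

76/127


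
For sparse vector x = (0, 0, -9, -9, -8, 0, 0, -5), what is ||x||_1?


Non-zero entries: [(2, -9), (3, -9), (4, -8), (7, -5)]
Absolute values: [9, 9, 8, 5]
||x||_1 = sum = 31.

31


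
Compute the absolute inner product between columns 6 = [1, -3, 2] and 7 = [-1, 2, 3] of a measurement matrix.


Inner product: 1*-1 + -3*2 + 2*3
Products: [-1, -6, 6]
Sum = -1.
|dot| = 1.

1


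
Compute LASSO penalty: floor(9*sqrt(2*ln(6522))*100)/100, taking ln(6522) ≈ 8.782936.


ln(6522) ≈ 8.782936.
2*ln(n) ≈ 17.565872.
sqrt(2*ln(n)) ≈ sqrt(17.565872) ≈ 4.191166.
lambda ≈ 9*4.191166 = 37.720494.
floor(lambda*100)/100 = 37.72.

37.72


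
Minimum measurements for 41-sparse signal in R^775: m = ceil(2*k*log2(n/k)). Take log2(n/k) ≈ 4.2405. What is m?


log2(n/k) = log2(775/41) ≈ 4.2405.
2*k*log2(n/k) ≈ 2*41*4.2405 = 347.721.
m = ceil(347.721) = 348.

348


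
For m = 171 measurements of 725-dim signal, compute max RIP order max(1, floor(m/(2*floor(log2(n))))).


floor(log2(725)) = 9.
2*9 = 18.
m/(2*floor(log2(n))) = 171/18 ≈ 9.5.
floor = 9.
k = max(1, 9) = 9.

9


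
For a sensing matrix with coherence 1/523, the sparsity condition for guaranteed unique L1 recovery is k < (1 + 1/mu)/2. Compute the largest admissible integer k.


1/mu = 523.
1 + 1/mu = 524.
(1 + 1/mu)/2 = 262 is an integer and the inequality is strict, so k_max = 262 - 1 = 261.

261


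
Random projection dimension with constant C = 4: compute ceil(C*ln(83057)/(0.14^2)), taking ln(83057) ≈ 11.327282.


ln(83057) ≈ 11.327282.
eps^2 = 0.14^2 = 0.0196.
C*ln(N)/eps^2 ≈ 4*11.327282/0.0196 ≈ 2311.6902.
m = ceil(2311.6902) = 2312.

2312


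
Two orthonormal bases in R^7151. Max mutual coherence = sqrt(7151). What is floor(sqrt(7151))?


84^2 = 7056 <= 7151 < 7225 = 85^2, so 84 <= sqrt(7151) < 85.
floor(sqrt(7151)) = 84.

84


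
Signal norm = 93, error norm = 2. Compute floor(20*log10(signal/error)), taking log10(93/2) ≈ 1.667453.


||x||/||e|| = 93/2.
log10(93/2) ≈ 1.667453.
20*log10(||x||/||e||) ≈ 20*1.667453 = 33.34906.
floor(33.34906) = 33.

33


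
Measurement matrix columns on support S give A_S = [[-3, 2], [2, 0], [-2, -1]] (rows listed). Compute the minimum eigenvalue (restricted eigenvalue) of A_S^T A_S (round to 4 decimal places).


A_S^T A_S = [[17, -4], [-4, 5]].
trace = 22.
det = 69.
disc = trace^2 - 4*det = 484 - 4*69 = 208.
sqrt(208) ≈ 14.422205.
lam_min = (22 - sqrt(208))/2 ≈ (22 - 14.422205)/2 = 3.7888975 ≈ 3.7889.

3.7889


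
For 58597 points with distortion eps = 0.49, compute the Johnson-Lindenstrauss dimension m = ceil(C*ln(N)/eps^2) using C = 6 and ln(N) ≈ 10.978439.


ln(58597) ≈ 10.978439.
eps^2 = 0.49^2 = 0.2401.
C*ln(N)/eps^2 ≈ 6*10.978439/0.2401 ≈ 274.3467.
m = ceil(274.3467) = 275.

275


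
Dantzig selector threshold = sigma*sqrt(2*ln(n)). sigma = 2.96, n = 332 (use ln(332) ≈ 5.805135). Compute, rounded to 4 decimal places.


ln(332) ≈ 5.805135.
2*ln(n) ≈ 11.61027.
sqrt(2*ln(n)) ≈ sqrt(11.61027) ≈ 3.407385.
threshold ≈ 2.96*3.407385 = 10.0858596 ≈ 10.0859.

10.0859


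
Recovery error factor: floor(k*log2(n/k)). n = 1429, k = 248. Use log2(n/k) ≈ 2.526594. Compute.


log2(n/k) = log2(1429/248) ≈ 2.526594.
k*log2(n/k) ≈ 248*2.526594 = 626.595312.
floor(626.595312) = 626.

626


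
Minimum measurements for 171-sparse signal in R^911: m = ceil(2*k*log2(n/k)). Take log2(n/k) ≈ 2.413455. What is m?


log2(n/k) = log2(911/171) ≈ 2.413455.
2*k*log2(n/k) ≈ 2*171*2.413455 = 825.40161.
m = ceil(825.40161) = 826.

826


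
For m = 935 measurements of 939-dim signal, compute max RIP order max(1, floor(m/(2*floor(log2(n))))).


floor(log2(939)) = 9.
2*9 = 18.
m/(2*floor(log2(n))) = 935/18 ≈ 51.9444.
floor = 51.
k = max(1, 51) = 51.

51


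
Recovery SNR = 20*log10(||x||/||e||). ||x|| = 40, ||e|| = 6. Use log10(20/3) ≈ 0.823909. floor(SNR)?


||x||/||e|| = 40/6 = 20/3.
log10(20/3) ≈ 0.823909.
20*log10(||x||/||e||) ≈ 20*0.823909 = 16.47818.
floor(16.47818) = 16.

16


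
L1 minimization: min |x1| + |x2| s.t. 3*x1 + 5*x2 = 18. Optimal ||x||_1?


Axis intercepts:
  x1 = 6, x2 = 0: L1 = 6
  x1 = 0, x2 = 18/5: L1 = 18/5
x* = (0, 18/5)
||x*||_1 = 18/5.

18/5


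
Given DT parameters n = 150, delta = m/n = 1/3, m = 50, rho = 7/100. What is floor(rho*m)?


m = 1/3*150 = 50.
rho = 7/100.
rho*m = 7/100*50 = 3.5.
k = floor(3.5) = 3.

3


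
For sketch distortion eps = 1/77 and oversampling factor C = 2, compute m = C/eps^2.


1/eps = 77.
(1/eps)^2 = 5929.
m = 2*5929 = 11858.

11858


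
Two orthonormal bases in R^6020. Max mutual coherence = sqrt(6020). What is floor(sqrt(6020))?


77^2 = 5929 <= 6020 < 6084 = 78^2, so 77 <= sqrt(6020) < 78.
floor(sqrt(6020)) = 77.

77


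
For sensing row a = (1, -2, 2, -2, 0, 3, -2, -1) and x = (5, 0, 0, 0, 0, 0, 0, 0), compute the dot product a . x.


Non-zero terms: ['1*5']
Products: [5]
y = sum = 5.

5


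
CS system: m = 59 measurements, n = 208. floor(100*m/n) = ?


100*m/n = 100*59/208 ≈ 28.3654.
floor = 28.

28


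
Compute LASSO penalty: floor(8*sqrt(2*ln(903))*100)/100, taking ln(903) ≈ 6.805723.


ln(903) ≈ 6.805723.
2*ln(n) ≈ 13.611446.
sqrt(2*ln(n)) ≈ sqrt(13.611446) ≈ 3.689369.
lambda ≈ 8*3.689369 = 29.514952.
floor(lambda*100)/100 = 29.51.

29.51


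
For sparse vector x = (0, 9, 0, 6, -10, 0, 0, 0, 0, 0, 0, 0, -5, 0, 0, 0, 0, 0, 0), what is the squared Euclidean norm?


Non-zero entries: [(1, 9), (3, 6), (4, -10), (12, -5)]
Squares: [81, 36, 100, 25]
||x||_2^2 = sum = 242.

242


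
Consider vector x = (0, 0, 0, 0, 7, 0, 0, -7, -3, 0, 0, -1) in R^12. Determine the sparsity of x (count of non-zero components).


Non-zero positions: [4, 7, 8, 11].
Sparsity = 4.

4


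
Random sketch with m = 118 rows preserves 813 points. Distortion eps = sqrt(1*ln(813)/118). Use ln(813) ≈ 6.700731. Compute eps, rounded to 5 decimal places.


ln(813) ≈ 6.700731.
1*ln(N)/m ≈ 1*6.700731/118 ≈ 0.05678586.
eps = sqrt(0.05678586) ≈ 0.2382978 ≈ 0.23830.

0.23830


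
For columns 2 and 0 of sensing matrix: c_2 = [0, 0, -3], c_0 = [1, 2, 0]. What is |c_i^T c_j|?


Inner product: 0*1 + 0*2 + -3*0
Products: [0, 0, 0]
Sum = 0.
|dot| = 0.

0


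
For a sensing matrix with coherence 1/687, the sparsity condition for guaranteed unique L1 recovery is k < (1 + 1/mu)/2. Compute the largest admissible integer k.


1/mu = 687.
1 + 1/mu = 688.
(1 + 1/mu)/2 = 344 is an integer and the inequality is strict, so k_max = 344 - 1 = 343.

343


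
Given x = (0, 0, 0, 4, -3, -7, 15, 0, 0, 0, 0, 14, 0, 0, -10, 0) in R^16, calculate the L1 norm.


Non-zero entries: [(3, 4), (4, -3), (5, -7), (6, 15), (11, 14), (14, -10)]
Absolute values: [4, 3, 7, 15, 14, 10]
||x||_1 = sum = 53.

53


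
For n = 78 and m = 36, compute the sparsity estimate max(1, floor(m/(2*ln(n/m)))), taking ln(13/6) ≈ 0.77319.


n/m = 78/36 = 13/6.
ln(n/m) ≈ 0.77319.
2*ln(n/m) ≈ 1.54638.
m/(2*ln(n/m)) ≈ 36/1.54638 ≈ 23.2802.
floor = 23.
k_max = max(1, 23) = 23.

23


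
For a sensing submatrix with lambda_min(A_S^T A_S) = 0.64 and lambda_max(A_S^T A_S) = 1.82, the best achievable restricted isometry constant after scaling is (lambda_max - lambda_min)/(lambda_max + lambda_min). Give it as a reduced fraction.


lambda_max - lambda_min = 1.82 - 0.64 = 1.18.
lambda_max + lambda_min = 1.82 + 0.64 = 2.46.
delta = 1.18/2.46 = 118/246 = 59/123.

59/123


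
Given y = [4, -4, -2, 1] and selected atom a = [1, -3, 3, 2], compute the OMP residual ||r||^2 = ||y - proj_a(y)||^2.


a^T a = 23.
a^T y = 12.
coeff = 12/23 = 12/23.
||r||^2 = 707/23.

707/23


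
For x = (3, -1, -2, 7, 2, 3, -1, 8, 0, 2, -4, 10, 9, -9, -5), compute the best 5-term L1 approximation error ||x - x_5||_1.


Sorted |x_i| descending: [10, 9, 9, 8, 7, 5, 4, 3, 3, 2, 2, 2, 1, 1, 0]
Keep top 5: [10, 9, 9, 8, 7]
Tail entries: [5, 4, 3, 3, 2, 2, 2, 1, 1, 0]
L1 error = sum of tail = 23.

23


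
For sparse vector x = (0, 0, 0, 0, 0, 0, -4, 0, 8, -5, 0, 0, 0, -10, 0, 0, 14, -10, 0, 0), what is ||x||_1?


Non-zero entries: [(6, -4), (8, 8), (9, -5), (13, -10), (16, 14), (17, -10)]
Absolute values: [4, 8, 5, 10, 14, 10]
||x||_1 = sum = 51.

51


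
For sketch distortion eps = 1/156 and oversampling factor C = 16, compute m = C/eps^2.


1/eps = 156.
(1/eps)^2 = 24336.
m = 16*24336 = 389376.

389376


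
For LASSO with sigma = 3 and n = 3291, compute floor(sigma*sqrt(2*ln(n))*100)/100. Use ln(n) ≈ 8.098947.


ln(3291) ≈ 8.098947.
2*ln(n) ≈ 16.197894.
sqrt(2*ln(n)) ≈ sqrt(16.197894) ≈ 4.024661.
lambda ≈ 3*4.024661 = 12.073983.
floor(lambda*100)/100 = 12.07.

12.07


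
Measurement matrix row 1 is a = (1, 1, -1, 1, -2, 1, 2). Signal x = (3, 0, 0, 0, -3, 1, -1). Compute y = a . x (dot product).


Non-zero terms: ['1*3', '-2*-3', '1*1', '2*-1']
Products: [3, 6, 1, -2]
y = sum = 8.

8


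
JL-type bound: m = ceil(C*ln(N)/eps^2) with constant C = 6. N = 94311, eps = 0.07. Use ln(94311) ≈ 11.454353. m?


ln(94311) ≈ 11.454353.
eps^2 = 0.07^2 = 0.0049.
C*ln(N)/eps^2 ≈ 6*11.454353/0.0049 ≈ 14025.7384.
m = ceil(14025.7384) = 14026.

14026


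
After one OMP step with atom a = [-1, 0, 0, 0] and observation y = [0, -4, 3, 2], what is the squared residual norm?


a^T a = 1.
a^T y = 0.
coeff = 0/1 = 0.
||r||^2 = 29.

29


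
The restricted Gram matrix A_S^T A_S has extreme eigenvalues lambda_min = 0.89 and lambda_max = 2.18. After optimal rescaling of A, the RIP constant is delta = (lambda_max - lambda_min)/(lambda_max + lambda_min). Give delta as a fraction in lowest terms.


lambda_max - lambda_min = 2.18 - 0.89 = 1.29.
lambda_max + lambda_min = 2.18 + 0.89 = 3.07.
delta = 1.29/3.07 = 129/307.

129/307


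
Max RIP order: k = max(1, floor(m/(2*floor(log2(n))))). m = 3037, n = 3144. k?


floor(log2(3144)) = 11.
2*11 = 22.
m/(2*floor(log2(n))) = 3037/22 ≈ 138.0455.
floor = 138.
k = max(1, 138) = 138.

138


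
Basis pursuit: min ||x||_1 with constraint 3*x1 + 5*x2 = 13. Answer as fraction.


Axis intercepts:
  x1 = 13/3, x2 = 0: L1 = 13/3
  x1 = 0, x2 = 13/5: L1 = 13/5
x* = (0, 13/5)
||x*||_1 = 13/5.

13/5


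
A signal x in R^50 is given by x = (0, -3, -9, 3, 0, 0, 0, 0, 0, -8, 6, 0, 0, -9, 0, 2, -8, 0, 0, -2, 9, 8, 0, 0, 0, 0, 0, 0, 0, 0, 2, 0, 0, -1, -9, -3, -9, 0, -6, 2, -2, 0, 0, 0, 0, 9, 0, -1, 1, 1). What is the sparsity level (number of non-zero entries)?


Non-zero positions: [1, 2, 3, 9, 10, 13, 15, 16, 19, 20, 21, 30, 33, 34, 35, 36, 38, 39, 40, 45, 47, 48, 49].
Sparsity = 23.

23


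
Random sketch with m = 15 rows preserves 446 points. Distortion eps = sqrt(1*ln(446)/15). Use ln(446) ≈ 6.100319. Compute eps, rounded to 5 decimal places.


ln(446) ≈ 6.100319.
1*ln(N)/m ≈ 1*6.100319/15 ≈ 0.40668793.
eps = sqrt(0.40668793) ≈ 0.6377209 ≈ 0.63772.

0.63772


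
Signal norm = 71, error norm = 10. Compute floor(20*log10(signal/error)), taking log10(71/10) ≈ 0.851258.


||x||/||e|| = 71/10.
log10(71/10) ≈ 0.851258.
20*log10(||x||/||e||) ≈ 20*0.851258 = 17.02516.
floor(17.02516) = 17.

17


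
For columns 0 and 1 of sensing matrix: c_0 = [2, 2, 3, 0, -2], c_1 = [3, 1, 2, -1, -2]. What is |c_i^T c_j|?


Inner product: 2*3 + 2*1 + 3*2 + 0*-1 + -2*-2
Products: [6, 2, 6, 0, 4]
Sum = 18.
|dot| = 18.

18


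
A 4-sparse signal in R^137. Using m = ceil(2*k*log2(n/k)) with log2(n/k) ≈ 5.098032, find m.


log2(n/k) = log2(137/4) ≈ 5.098032.
2*k*log2(n/k) ≈ 2*4*5.098032 = 40.784256.
m = ceil(40.784256) = 41.

41


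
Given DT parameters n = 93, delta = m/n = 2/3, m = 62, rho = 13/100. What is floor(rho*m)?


m = 2/3*93 = 62.
rho = 13/100.
rho*m = 13/100*62 = 8.06.
k = floor(8.06) = 8.

8


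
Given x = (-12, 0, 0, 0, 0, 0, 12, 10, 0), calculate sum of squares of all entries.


Non-zero entries: [(0, -12), (6, 12), (7, 10)]
Squares: [144, 144, 100]
||x||_2^2 = sum = 388.

388


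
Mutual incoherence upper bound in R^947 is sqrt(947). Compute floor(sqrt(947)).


30^2 = 900 <= 947 < 961 = 31^2, so 30 <= sqrt(947) < 31.
floor(sqrt(947)) = 30.

30


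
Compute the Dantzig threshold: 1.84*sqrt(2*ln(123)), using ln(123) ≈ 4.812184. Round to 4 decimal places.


ln(123) ≈ 4.812184.
2*ln(n) ≈ 9.624368.
sqrt(2*ln(n)) ≈ sqrt(9.624368) ≈ 3.102317.
threshold ≈ 1.84*3.102317 = 5.70826328 ≈ 5.7083.

5.7083


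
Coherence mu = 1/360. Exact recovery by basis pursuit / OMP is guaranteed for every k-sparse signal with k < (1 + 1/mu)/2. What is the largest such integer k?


1/mu = 360.
1 + 1/mu = 361.
(1 + 1/mu)/2 = 180.5 is not an integer, so k_max = floor(180.5) = 180.

180


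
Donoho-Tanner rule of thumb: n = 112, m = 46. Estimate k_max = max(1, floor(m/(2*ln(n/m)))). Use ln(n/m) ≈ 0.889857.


n/m = 112/46 = 56/23.
ln(n/m) ≈ 0.889857.
2*ln(n/m) ≈ 1.779714.
m/(2*ln(n/m)) ≈ 46/1.779714 ≈ 25.8468.
floor = 25.
k_max = max(1, 25) = 25.

25


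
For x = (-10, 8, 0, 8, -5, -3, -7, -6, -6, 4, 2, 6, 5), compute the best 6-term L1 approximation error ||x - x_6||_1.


Sorted |x_i| descending: [10, 8, 8, 7, 6, 6, 6, 5, 5, 4, 3, 2, 0]
Keep top 6: [10, 8, 8, 7, 6, 6]
Tail entries: [6, 5, 5, 4, 3, 2, 0]
L1 error = sum of tail = 25.

25


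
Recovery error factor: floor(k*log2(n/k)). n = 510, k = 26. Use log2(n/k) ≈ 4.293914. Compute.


log2(n/k) = log2(510/26) ≈ 4.293914.
k*log2(n/k) ≈ 26*4.293914 = 111.641764.
floor(111.641764) = 111.

111


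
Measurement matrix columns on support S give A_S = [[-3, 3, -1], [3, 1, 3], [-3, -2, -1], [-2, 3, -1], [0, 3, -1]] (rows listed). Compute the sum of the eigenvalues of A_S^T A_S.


Sum of eigenvalues of A_S^T A_S = trace(A_S^T A_S) = sum of squared column norms of A_S.
A_S^T A_S diagonal: [31, 32, 13].
trace = 31 + 32 + 13 = 76.

76


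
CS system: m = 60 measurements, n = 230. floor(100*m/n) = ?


100*m/n = 100*60/230 ≈ 26.087.
floor = 26.

26


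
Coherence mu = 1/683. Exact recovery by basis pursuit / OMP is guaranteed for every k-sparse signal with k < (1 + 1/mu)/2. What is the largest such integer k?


1/mu = 683.
1 + 1/mu = 684.
(1 + 1/mu)/2 = 342 is an integer and the inequality is strict, so k_max = 342 - 1 = 341.

341


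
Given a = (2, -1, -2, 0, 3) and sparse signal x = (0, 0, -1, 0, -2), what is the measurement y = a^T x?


Non-zero terms: ['-2*-1', '3*-2']
Products: [2, -6]
y = sum = -4.

-4


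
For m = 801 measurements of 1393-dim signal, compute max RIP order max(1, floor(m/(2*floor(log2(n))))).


floor(log2(1393)) = 10.
2*10 = 20.
m/(2*floor(log2(n))) = 801/20 ≈ 40.05.
floor = 40.
k = max(1, 40) = 40.

40


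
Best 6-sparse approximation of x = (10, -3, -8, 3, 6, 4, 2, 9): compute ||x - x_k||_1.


Sorted |x_i| descending: [10, 9, 8, 6, 4, 3, 3, 2]
Keep top 6: [10, 9, 8, 6, 4, 3]
Tail entries: [3, 2]
L1 error = sum of tail = 5.

5


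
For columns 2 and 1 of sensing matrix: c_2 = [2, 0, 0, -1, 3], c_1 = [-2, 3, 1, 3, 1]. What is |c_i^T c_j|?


Inner product: 2*-2 + 0*3 + 0*1 + -1*3 + 3*1
Products: [-4, 0, 0, -3, 3]
Sum = -4.
|dot| = 4.

4


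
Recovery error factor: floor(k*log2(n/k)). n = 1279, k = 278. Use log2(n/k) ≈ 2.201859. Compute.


log2(n/k) = log2(1279/278) ≈ 2.201859.
k*log2(n/k) ≈ 278*2.201859 = 612.116802.
floor(612.116802) = 612.

612


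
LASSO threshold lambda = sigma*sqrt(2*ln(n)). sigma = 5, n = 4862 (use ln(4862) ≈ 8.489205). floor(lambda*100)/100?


ln(4862) ≈ 8.489205.
2*ln(n) ≈ 16.97841.
sqrt(2*ln(n)) ≈ sqrt(16.97841) ≈ 4.120487.
lambda ≈ 5*4.120487 = 20.602435.
floor(lambda*100)/100 = 20.60.

20.60


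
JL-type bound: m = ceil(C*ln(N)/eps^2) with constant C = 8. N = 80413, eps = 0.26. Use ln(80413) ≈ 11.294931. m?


ln(80413) ≈ 11.294931.
eps^2 = 0.26^2 = 0.0676.
C*ln(N)/eps^2 ≈ 8*11.294931/0.0676 ≈ 1336.6782.
m = ceil(1336.6782) = 1337.

1337


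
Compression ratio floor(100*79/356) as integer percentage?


100*m/n = 100*79/356 ≈ 22.191.
floor = 22.

22


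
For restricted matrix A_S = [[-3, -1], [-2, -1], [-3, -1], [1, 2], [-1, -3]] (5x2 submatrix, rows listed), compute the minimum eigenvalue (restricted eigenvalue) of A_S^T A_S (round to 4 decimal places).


A_S^T A_S = [[24, 13], [13, 16]].
trace = 40.
det = 215.
disc = trace^2 - 4*det = 1600 - 4*215 = 740.
sqrt(740) ≈ 27.202941.
lam_min = (40 - sqrt(740))/2 ≈ (40 - 27.202941)/2 = 6.3985295 ≈ 6.3985.

6.3985


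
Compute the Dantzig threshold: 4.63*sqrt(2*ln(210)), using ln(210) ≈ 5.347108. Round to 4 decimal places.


ln(210) ≈ 5.347108.
2*ln(n) ≈ 10.694216.
sqrt(2*ln(n)) ≈ sqrt(10.694216) ≈ 3.270201.
threshold ≈ 4.63*3.270201 = 15.14103063 ≈ 15.1410.

15.1410


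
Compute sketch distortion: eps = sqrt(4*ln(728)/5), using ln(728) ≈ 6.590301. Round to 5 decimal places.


ln(728) ≈ 6.590301.
4*ln(N)/m ≈ 4*6.590301/5 ≈ 5.2722408.
eps = sqrt(5.2722408) ≈ 2.2961361 ≈ 2.29614.

2.29614


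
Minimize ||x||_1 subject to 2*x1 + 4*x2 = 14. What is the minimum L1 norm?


Axis intercepts:
  x1 = 7, x2 = 0: L1 = 7
  x1 = 0, x2 = 7/2: L1 = 7/2
x* = (0, 7/2)
||x*||_1 = 7/2.

7/2


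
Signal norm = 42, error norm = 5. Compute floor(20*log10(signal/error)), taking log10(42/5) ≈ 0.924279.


||x||/||e|| = 42/5.
log10(42/5) ≈ 0.924279.
20*log10(||x||/||e||) ≈ 20*0.924279 = 18.48558.
floor(18.48558) = 18.

18
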